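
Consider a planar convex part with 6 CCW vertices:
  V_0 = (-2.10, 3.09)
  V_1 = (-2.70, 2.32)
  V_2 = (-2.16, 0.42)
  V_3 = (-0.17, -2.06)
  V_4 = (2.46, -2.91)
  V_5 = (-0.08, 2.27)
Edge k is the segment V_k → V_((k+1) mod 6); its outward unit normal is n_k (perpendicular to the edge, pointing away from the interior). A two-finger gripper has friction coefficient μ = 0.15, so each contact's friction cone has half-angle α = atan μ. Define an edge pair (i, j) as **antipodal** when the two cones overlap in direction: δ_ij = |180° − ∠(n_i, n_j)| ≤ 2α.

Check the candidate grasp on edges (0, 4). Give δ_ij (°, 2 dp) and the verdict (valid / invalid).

δ = 64.05°, invalid

α = atan 0.15 = 8.53°;  2α = 17.06°
edge 0: e_0 = (-0.60, -0.77);  n_0 = (-0.7888, +0.6146)
edge 4: e_4 = (-2.54, +5.18);  n_4 = (+0.8979, +0.4403)
∠(n_0, n_4) = 115.95°
δ = |180° − 115.95°| = 64.05°
64.05° > 2α = 17.06°  →  invalid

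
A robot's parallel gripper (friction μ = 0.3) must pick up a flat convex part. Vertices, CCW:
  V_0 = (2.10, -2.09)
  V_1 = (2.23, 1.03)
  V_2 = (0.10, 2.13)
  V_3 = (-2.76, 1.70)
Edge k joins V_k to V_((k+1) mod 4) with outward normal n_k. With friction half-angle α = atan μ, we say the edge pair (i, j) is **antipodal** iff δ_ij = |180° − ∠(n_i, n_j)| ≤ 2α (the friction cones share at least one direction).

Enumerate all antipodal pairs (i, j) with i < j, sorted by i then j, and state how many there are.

count = 1; pairs: (1,3)

α = atan 0.3 = 16.70°;  2α = 33.40°
n_0 = (+0.9991, -0.0416)
n_1 = (+0.4589, +0.8885)
n_2 = (-0.1487, +0.9889)
n_3 = (-0.6150, -0.7886)
  (0,1): δ = 114.93°  ·
  (0,2): δ = 79.06°  ·
  (0,3): δ = 54.44°  ·
  (1,2): δ = 144.14°  ·
  (1,3): δ = 10.64°  ✓
  (2,3): δ = 46.50°  ·
antipodal pairs: 1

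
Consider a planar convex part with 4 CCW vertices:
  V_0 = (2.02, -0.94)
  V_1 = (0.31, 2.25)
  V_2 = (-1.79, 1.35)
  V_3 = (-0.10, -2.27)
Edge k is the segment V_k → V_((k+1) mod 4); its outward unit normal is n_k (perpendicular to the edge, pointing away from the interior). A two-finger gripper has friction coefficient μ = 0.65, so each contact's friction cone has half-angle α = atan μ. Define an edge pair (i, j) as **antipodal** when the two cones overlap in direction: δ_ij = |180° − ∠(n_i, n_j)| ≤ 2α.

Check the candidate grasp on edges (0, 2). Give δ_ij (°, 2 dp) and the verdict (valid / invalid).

α = atan 0.65 = 33.02°;  2α = 66.05°
edge 0: e_0 = (-1.71, +3.19);  n_0 = (+0.8814, +0.4725)
edge 2: e_2 = (+1.69, -3.62);  n_2 = (-0.9061, -0.4230)
∠(n_0, n_2) = 176.83°
δ = |180° − 176.83°| = 3.17°
3.17° ≤ 2α = 66.05°  →  valid

δ = 3.17°, valid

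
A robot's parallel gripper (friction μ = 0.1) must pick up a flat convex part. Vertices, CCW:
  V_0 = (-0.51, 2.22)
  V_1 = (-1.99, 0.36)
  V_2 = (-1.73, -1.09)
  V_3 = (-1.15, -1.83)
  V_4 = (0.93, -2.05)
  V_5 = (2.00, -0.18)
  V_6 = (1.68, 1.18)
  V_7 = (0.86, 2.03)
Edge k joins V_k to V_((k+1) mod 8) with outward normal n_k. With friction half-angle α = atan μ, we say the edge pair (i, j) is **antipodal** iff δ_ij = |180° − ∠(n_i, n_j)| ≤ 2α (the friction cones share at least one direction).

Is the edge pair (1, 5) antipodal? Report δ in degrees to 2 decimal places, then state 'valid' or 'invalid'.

δ = 3.07°, valid

α = atan 0.1 = 5.71°;  2α = 11.42°
edge 1: e_1 = (+0.26, -1.45);  n_1 = (-0.9843, -0.1765)
edge 5: e_5 = (-0.32, +1.36);  n_5 = (+0.9734, +0.2290)
∠(n_1, n_5) = 176.93°
δ = |180° − 176.93°| = 3.07°
3.07° ≤ 2α = 11.42°  →  valid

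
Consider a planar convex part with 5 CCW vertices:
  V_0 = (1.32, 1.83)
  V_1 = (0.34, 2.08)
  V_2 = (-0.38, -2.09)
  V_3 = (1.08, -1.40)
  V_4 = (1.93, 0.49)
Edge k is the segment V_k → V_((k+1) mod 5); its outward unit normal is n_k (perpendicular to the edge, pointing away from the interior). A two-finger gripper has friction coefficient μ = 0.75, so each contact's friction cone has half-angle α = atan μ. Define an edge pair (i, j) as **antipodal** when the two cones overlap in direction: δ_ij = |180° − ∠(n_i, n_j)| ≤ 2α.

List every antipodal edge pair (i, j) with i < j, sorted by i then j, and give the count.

count = 4; pairs: (0,2), (1,2), (1,3), (1,4)

α = atan 0.75 = 36.87°;  2α = 73.74°
n_0 = (+0.2472, +0.9690)
n_1 = (-0.9854, +0.1701)
n_2 = (+0.4273, -0.9041)
n_3 = (+0.9120, -0.4102)
n_4 = (+0.9101, +0.4143)
  (0,1): δ = 85.49°  ·
  (0,2): δ = 39.61°  ✓
  (0,3): δ = 80.10°  ·
  (0,4): δ = 128.79°  ·
  (1,2): δ = 54.91°  ✓
  (1,3): δ = 14.42°  ✓
  (1,4): δ = 34.27°  ✓
  (2,3): δ = 139.51°  ·
  (2,4): δ = 90.82°  ·
  (3,4): δ = 131.31°  ·
antipodal pairs: 4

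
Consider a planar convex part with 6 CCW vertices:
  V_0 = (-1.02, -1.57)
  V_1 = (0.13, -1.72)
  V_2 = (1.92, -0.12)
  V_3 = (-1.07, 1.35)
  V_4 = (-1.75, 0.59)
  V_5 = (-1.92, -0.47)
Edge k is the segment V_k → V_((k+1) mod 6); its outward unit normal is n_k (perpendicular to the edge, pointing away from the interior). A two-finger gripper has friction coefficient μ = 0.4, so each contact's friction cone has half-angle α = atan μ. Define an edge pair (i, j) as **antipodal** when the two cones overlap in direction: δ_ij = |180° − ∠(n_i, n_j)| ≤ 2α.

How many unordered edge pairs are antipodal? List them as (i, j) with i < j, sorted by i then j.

count = 4; pairs: (0,2), (1,3), (1,4), (2,5)

α = atan 0.4 = 21.80°;  2α = 43.60°
n_0 = (-0.1293, -0.9916)
n_1 = (+0.6664, -0.7456)
n_2 = (+0.4412, +0.8974)
n_3 = (-0.7452, +0.6668)
n_4 = (-0.9874, +0.1584)
n_5 = (-0.7740, -0.6332)
  (0,1): δ = 130.78°  ·
  (0,2): δ = 18.75°  ✓
  (0,3): δ = 55.61°  ·
  (0,4): δ = 88.32°  ·
  (0,5): δ = 136.72°  ·
  (1,2): δ = 67.97°  ·
  (1,3): δ = 6.39°  ✓
  (1,4): δ = 39.10°  ✓
  (1,5): δ = 87.50°  ·
  (2,3): δ = 105.64°  ·
  (2,4): δ = 72.93°  ·
  (2,5): δ = 24.53°  ✓
  (3,4): δ = 147.29°  ·
  (3,5): δ = 98.89°  ·
  (4,5): δ = 131.60°  ·
antipodal pairs: 4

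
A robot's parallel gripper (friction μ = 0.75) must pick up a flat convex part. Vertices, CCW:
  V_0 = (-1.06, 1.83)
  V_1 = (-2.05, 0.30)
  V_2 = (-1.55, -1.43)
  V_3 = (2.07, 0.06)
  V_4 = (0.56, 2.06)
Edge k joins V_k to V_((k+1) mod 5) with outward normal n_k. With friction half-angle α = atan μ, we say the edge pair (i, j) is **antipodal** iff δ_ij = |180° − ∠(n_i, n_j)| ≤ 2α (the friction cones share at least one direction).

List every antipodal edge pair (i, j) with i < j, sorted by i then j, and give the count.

α = atan 0.75 = 36.87°;  2α = 73.74°
n_0 = (-0.8396, +0.5433)
n_1 = (-0.9607, -0.2777)
n_2 = (+0.3806, -0.9247)
n_3 = (+0.7981, +0.6026)
n_4 = (-0.1406, +0.9901)
  (0,1): δ = 130.97°  ·
  (0,2): δ = 34.72°  ✓
  (0,3): δ = 69.96°  ✓
  (0,4): δ = 130.99°  ·
  (1,2): δ = 83.75°  ·
  (1,3): δ = 20.93°  ✓
  (1,4): δ = 81.96°  ·
  (2,3): δ = 75.32°  ·
  (2,4): δ = 14.29°  ✓
  (3,4): δ = 118.97°  ·
antipodal pairs: 4

count = 4; pairs: (0,2), (0,3), (1,3), (2,4)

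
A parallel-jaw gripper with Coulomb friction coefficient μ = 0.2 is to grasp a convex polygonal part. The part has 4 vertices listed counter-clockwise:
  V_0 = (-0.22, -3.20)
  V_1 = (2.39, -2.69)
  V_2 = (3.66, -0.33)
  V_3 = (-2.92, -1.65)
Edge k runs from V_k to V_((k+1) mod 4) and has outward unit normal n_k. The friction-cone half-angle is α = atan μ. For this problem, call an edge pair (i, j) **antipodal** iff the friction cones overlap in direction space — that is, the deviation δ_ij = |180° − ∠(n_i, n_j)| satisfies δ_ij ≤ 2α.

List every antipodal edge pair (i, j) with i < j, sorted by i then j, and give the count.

α = atan 0.2 = 11.31°;  2α = 22.62°
n_0 = (+0.1918, -0.9814)
n_1 = (+0.8806, -0.4739)
n_2 = (-0.1967, +0.9805)
n_3 = (-0.4979, -0.8673)
  (0,1): δ = 129.34°  ·
  (0,2): δ = 0.29°  ✓
  (0,3): δ = 139.08°  ·
  (1,2): δ = 50.37°  ·
  (1,3): δ = 88.43°  ·
  (2,3): δ = 41.20°  ·
antipodal pairs: 1

count = 1; pairs: (0,2)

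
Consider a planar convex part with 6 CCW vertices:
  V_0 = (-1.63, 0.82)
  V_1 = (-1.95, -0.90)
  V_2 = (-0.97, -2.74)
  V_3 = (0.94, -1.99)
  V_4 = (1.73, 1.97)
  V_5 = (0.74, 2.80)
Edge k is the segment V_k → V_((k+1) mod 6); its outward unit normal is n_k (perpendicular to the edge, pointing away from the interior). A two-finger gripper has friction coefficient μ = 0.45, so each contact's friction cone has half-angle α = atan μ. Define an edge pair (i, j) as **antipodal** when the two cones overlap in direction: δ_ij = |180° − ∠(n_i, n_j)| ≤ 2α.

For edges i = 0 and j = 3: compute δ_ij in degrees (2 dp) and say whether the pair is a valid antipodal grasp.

α = atan 0.45 = 24.23°;  2α = 48.46°
edge 0: e_0 = (-0.32, -1.72);  n_0 = (-0.9831, +0.1829)
edge 3: e_3 = (+0.79, +3.96);  n_3 = (+0.9807, -0.1956)
∠(n_0, n_3) = 179.26°
δ = |180° − 179.26°| = 0.74°
0.74° ≤ 2α = 48.46°  →  valid

δ = 0.74°, valid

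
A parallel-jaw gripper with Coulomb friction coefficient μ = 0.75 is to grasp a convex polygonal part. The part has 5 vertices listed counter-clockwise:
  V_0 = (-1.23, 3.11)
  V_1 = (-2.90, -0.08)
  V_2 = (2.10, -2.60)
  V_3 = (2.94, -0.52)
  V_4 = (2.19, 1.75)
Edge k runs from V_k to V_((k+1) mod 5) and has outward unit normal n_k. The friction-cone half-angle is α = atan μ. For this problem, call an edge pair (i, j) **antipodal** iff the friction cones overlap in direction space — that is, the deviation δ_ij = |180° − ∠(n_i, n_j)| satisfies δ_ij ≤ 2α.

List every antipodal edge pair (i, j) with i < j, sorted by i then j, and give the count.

α = atan 0.75 = 36.87°;  2α = 73.74°
n_0 = (-0.8859, +0.4638)
n_1 = (-0.4501, -0.8930)
n_2 = (+0.9272, -0.3745)
n_3 = (+0.9495, +0.3137)
n_4 = (+0.3695, +0.9292)
  (0,1): δ = 89.12°  ·
  (0,2): δ = 5.64°  ✓
  (0,3): δ = 45.92°  ✓
  (0,4): δ = 95.95°  ·
  (1,2): δ = 85.24°  ·
  (1,3): δ = 44.97°  ✓
  (1,4): δ = 5.06°  ✓
  (2,3): δ = 139.73°  ·
  (2,4): δ = 89.69°  ·
  (3,4): δ = 129.97°  ·
antipodal pairs: 4

count = 4; pairs: (0,2), (0,3), (1,3), (1,4)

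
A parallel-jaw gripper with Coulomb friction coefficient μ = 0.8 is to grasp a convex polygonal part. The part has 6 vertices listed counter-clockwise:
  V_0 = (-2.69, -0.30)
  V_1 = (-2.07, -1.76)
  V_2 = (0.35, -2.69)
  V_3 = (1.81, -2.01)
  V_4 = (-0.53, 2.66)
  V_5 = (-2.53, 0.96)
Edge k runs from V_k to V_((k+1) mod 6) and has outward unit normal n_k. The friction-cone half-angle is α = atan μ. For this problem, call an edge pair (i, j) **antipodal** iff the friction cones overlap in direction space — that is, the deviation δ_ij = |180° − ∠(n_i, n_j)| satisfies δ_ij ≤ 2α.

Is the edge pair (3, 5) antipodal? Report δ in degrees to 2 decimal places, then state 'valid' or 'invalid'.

α = atan 0.8 = 38.66°;  2α = 77.32°
edge 3: e_3 = (-2.34, +4.67);  n_3 = (+0.8940, +0.4480)
edge 5: e_5 = (-0.16, -1.26);  n_5 = (-0.9920, +0.1260)
∠(n_3, n_5) = 146.15°
δ = |180° − 146.15°| = 33.85°
33.85° ≤ 2α = 77.32°  →  valid

δ = 33.85°, valid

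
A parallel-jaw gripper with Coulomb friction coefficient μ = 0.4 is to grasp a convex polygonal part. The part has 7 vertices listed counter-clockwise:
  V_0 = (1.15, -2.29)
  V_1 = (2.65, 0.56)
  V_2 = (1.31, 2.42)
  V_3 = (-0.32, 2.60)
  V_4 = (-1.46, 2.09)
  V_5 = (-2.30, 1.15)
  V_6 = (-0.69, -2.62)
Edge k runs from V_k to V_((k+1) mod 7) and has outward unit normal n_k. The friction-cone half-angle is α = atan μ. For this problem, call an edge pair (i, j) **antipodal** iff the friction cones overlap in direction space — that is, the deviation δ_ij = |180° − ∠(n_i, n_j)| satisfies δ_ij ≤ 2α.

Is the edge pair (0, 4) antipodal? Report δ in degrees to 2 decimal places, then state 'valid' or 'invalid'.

δ = 14.03°, valid

α = atan 0.4 = 21.80°;  2α = 43.60°
edge 0: e_0 = (+1.50, +2.85);  n_0 = (+0.8849, -0.4657)
edge 4: e_4 = (-0.84, -0.94);  n_4 = (-0.7457, +0.6663)
∠(n_0, n_4) = 165.97°
δ = |180° − 165.97°| = 14.03°
14.03° ≤ 2α = 43.60°  →  valid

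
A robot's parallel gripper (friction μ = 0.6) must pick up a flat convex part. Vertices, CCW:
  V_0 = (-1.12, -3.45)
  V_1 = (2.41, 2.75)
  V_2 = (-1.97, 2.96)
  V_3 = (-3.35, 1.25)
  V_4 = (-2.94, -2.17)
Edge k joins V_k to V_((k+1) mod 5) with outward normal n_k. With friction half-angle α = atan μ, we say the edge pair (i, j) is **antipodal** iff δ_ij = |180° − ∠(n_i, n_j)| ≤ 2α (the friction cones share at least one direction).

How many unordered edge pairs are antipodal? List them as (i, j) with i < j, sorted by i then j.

α = atan 0.6 = 30.96°;  2α = 61.93°
n_0 = (+0.8690, -0.4948)
n_1 = (+0.0479, +0.9989)
n_2 = (-0.7782, +0.6280)
n_3 = (-0.9929, -0.1190)
n_4 = (-0.5753, -0.8180)
  (0,1): δ = 63.09°  ·
  (0,2): δ = 9.25°  ✓
  (0,3): δ = 36.49°  ✓
  (0,4): δ = 84.54°  ·
  (1,2): δ = 126.16°  ·
  (1,3): δ = 80.42°  ·
  (1,4): δ = 32.37°  ✓
  (2,3): δ = 134.26°  ·
  (2,4): δ = 86.21°  ·
  (3,4): δ = 131.95°  ·
antipodal pairs: 3

count = 3; pairs: (0,2), (0,3), (1,4)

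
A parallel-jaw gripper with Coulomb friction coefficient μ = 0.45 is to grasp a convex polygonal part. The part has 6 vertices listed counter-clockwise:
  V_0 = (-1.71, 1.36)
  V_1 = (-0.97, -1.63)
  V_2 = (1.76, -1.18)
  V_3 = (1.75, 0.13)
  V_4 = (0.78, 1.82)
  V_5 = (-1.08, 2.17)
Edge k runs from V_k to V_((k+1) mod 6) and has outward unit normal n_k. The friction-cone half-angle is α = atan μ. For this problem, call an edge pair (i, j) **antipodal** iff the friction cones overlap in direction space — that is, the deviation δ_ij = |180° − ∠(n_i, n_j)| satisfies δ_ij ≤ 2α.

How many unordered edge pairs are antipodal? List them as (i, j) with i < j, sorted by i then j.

α = atan 0.45 = 24.23°;  2α = 48.46°
n_0 = (-0.9707, -0.2402)
n_1 = (+0.1626, -0.9867)
n_2 = (+1.0000, +0.0076)
n_3 = (+0.8673, +0.4978)
n_4 = (+0.1849, +0.9828)
n_5 = (-0.7894, +0.6139)
  (0,1): δ = 94.54°  ·
  (0,2): δ = 13.46°  ✓
  (0,3): δ = 15.95°  ✓
  (0,4): δ = 65.44°  ·
  (0,5): δ = 128.22°  ·
  (1,2): δ = 98.92°  ·
  (1,3): δ = 69.51°  ·
  (1,4): δ = 20.02°  ✓
  (1,5): δ = 42.76°  ✓
  (2,3): δ = 150.58°  ·
  (2,4): δ = 101.09°  ·
  (2,5): δ = 38.31°  ✓
  (3,4): δ = 130.51°  ·
  (3,5): δ = 67.73°  ·
  (4,5): δ = 117.22°  ·
antipodal pairs: 5

count = 5; pairs: (0,2), (0,3), (1,4), (1,5), (2,5)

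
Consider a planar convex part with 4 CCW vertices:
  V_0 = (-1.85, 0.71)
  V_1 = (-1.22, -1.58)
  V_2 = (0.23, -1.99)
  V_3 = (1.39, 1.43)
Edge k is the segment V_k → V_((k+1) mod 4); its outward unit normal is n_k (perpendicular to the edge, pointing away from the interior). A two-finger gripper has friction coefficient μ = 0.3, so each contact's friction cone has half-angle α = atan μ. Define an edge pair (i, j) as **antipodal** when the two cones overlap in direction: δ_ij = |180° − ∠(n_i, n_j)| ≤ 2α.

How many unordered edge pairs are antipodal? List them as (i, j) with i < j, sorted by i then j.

α = atan 0.3 = 16.70°;  2α = 33.40°
n_0 = (-0.9642, -0.2653)
n_1 = (-0.2721, -0.9623)
n_2 = (+0.9470, -0.3212)
n_3 = (-0.2169, +0.9762)
  (0,1): δ = 121.17°  ·
  (0,2): δ = 34.12°  ·
  (0,3): δ = 87.15°  ·
  (1,2): δ = 92.95°  ·
  (1,3): δ = 28.32°  ✓
  (2,3): δ = 58.74°  ·
antipodal pairs: 1

count = 1; pairs: (1,3)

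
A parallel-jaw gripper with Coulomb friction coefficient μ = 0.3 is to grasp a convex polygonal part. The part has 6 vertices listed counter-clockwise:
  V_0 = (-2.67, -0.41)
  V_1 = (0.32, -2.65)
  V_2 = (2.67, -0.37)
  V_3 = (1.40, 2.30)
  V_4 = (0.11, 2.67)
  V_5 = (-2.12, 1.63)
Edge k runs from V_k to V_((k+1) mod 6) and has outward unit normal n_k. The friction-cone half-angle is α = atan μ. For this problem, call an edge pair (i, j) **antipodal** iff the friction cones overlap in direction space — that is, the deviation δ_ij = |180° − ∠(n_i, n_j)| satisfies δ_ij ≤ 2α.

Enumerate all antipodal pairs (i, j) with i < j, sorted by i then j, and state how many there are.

α = atan 0.3 = 16.70°;  2α = 33.40°
n_0 = (-0.5996, -0.8003)
n_1 = (+0.6963, -0.7177)
n_2 = (+0.9030, +0.4295)
n_3 = (+0.2757, +0.9612)
n_4 = (-0.4227, +0.9063)
n_5 = (-0.9655, +0.2603)
  (0,1): δ = 99.03°  ·
  (0,2): δ = 27.72°  ✓
  (0,3): δ = 20.84°  ✓
  (0,4): δ = 61.84°  ·
  (0,5): δ = 111.75°  ·
  (1,2): δ = 108.70°  ·
  (1,3): δ = 60.14°  ·
  (1,4): δ = 19.13°  ✓
  (1,5): δ = 30.78°  ✓
  (2,3): δ = 131.44°  ·
  (2,4): δ = 90.44°  ·
  (2,5): δ = 40.53°  ·
  (3,4): δ = 138.99°  ·
  (3,5): δ = 89.08°  ·
  (4,5): δ = 130.09°  ·
antipodal pairs: 4

count = 4; pairs: (0,2), (0,3), (1,4), (1,5)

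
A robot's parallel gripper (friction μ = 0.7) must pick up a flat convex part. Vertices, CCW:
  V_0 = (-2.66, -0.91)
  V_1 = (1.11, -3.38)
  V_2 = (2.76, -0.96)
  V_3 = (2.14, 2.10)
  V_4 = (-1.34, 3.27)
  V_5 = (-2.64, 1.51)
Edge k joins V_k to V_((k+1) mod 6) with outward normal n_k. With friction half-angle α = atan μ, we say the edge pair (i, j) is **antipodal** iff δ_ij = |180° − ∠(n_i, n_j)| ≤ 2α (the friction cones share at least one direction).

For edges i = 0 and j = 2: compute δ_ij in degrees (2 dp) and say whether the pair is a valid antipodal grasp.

α = atan 0.7 = 34.99°;  2α = 69.98°
edge 0: e_0 = (+3.77, -2.47);  n_0 = (-0.5480, -0.8365)
edge 2: e_2 = (-0.62, +3.06);  n_2 = (+0.9801, +0.1986)
∠(n_0, n_2) = 134.69°
δ = |180° − 134.69°| = 45.31°
45.31° ≤ 2α = 69.98°  →  valid

δ = 45.31°, valid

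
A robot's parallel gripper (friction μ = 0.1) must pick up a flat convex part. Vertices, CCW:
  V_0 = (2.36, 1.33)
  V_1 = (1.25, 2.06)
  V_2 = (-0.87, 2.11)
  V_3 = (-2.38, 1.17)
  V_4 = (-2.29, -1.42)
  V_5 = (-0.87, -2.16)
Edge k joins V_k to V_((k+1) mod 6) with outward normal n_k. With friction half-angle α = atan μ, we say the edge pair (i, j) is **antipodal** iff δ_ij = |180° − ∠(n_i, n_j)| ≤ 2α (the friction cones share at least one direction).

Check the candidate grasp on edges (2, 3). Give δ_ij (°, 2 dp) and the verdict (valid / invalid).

δ = 119.91°, invalid

α = atan 0.1 = 5.71°;  2α = 11.42°
edge 2: e_2 = (-1.51, -0.94);  n_2 = (-0.5285, +0.8489)
edge 3: e_3 = (+0.09, -2.59);  n_3 = (-0.9994, -0.0347)
∠(n_2, n_3) = 60.09°
δ = |180° − 60.09°| = 119.91°
119.91° > 2α = 11.42°  →  invalid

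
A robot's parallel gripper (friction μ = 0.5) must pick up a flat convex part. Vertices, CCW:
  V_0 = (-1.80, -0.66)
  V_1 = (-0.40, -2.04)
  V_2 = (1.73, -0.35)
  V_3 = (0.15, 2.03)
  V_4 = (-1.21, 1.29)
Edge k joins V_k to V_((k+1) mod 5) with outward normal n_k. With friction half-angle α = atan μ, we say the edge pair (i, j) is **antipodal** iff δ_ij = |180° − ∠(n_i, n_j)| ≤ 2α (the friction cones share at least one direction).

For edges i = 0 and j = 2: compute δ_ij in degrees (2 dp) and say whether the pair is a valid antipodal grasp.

δ = 11.83°, valid

α = atan 0.5 = 26.57°;  2α = 53.13°
edge 0: e_0 = (+1.40, -1.38);  n_0 = (-0.7020, -0.7122)
edge 2: e_2 = (-1.58, +2.38);  n_2 = (+0.8331, +0.5531)
∠(n_0, n_2) = 168.17°
δ = |180° − 168.17°| = 11.83°
11.83° ≤ 2α = 53.13°  →  valid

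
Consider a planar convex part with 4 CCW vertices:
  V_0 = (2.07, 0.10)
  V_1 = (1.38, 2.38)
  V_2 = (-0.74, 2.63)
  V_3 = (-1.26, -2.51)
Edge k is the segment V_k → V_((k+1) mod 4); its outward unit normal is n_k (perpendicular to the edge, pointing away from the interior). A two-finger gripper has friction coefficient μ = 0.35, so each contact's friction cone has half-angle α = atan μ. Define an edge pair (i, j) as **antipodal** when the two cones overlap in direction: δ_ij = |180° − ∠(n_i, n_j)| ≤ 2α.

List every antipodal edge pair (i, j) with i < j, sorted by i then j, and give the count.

count = 1; pairs: (0,2)

α = atan 0.35 = 19.29°;  2α = 38.58°
n_0 = (+0.9571, +0.2897)
n_1 = (+0.1171, +0.9931)
n_2 = (-0.9949, +0.1007)
n_3 = (+0.6169, -0.7871)
  (0,1): δ = 113.56°  ·
  (0,2): δ = 22.61°  ✓
  (0,3): δ = 111.25°  ·
  (1,2): δ = 89.05°  ·
  (1,3): δ = 44.81°  ·
  (2,3): δ = 46.13°  ·
antipodal pairs: 1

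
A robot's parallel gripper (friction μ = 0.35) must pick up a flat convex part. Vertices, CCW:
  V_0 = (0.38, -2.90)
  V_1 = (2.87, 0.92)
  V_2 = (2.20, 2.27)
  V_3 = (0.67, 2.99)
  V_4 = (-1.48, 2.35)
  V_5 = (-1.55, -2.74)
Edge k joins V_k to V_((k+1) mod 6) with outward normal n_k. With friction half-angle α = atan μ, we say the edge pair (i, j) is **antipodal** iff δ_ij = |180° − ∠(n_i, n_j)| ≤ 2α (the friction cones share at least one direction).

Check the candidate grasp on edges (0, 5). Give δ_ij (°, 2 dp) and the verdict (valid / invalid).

δ = 118.36°, invalid

α = atan 0.35 = 19.29°;  2α = 38.58°
edge 0: e_0 = (+2.49, +3.82);  n_0 = (+0.8377, -0.5461)
edge 5: e_5 = (+1.93, -0.16);  n_5 = (-0.0826, -0.9966)
∠(n_0, n_5) = 61.64°
δ = |180° − 61.64°| = 118.36°
118.36° > 2α = 38.58°  →  invalid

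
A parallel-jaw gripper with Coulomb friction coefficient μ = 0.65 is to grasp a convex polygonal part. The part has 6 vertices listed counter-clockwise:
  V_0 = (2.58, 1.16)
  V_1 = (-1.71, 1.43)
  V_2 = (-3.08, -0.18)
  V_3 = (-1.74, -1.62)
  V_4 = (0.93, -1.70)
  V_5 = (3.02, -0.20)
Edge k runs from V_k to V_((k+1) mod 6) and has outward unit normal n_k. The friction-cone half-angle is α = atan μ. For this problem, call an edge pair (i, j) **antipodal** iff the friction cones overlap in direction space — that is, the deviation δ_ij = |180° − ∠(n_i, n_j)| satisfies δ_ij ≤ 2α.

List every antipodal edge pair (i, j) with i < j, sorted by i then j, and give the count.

α = atan 0.65 = 33.02°;  2α = 66.05°
n_0 = (+0.0628, +0.9980)
n_1 = (-0.7616, +0.6481)
n_2 = (-0.7321, -0.6812)
n_3 = (-0.0299, -0.9996)
n_4 = (+0.5831, -0.8124)
n_5 = (+0.9514, +0.3078)
  (0,1): δ = 126.79°  ·
  (0,2): δ = 43.46°  ✓
  (0,3): δ = 1.89°  ✓
  (0,4): δ = 39.27°  ✓
  (0,5): δ = 111.53°  ·
  (1,2): δ = 96.66°  ·
  (1,3): δ = 51.32°  ✓
  (1,4): δ = 13.94°  ✓
  (1,5): δ = 58.32°  ✓
  (2,3): δ = 134.66°  ·
  (2,4): δ = 97.27°  ·
  (2,5): δ = 25.01°  ✓
  (3,4): δ = 142.62°  ·
  (3,5): δ = 70.36°  ·
  (4,5): δ = 107.74°  ·
antipodal pairs: 7

count = 7; pairs: (0,2), (0,3), (0,4), (1,3), (1,4), (1,5), (2,5)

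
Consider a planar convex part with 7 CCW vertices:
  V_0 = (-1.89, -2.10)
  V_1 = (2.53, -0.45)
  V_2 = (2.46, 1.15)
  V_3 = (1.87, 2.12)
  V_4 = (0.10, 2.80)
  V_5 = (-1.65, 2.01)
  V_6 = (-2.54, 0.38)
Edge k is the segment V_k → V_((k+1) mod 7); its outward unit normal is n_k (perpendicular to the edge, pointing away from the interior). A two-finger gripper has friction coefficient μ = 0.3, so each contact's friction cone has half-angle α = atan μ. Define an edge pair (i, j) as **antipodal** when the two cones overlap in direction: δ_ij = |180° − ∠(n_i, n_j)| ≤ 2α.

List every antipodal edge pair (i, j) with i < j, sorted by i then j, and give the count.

α = atan 0.3 = 16.70°;  2α = 33.40°
n_0 = (+0.3497, -0.9369)
n_1 = (+0.9990, +0.0437)
n_2 = (+0.8544, +0.5197)
n_3 = (+0.3586, +0.9335)
n_4 = (-0.4114, +0.9114)
n_5 = (-0.8777, +0.4792)
n_6 = (-0.9673, -0.2535)
  (0,1): δ = 107.97°  ·
  (0,2): δ = 79.16°  ·
  (0,3): δ = 41.49°  ·
  (0,4): δ = 3.83°  ✓
  (0,5): δ = 40.89°  ·
  (0,6): δ = 84.22°  ·
  (1,2): δ = 151.20°  ·
  (1,3): δ = 113.52°  ·
  (1,4): δ = 68.21°  ·
  (1,5): δ = 31.14°  ✓
  (1,6): δ = 12.18°  ✓
  (2,3): δ = 142.33°  ·
  (2,4): δ = 97.01°  ·
  (2,5): δ = 59.95°  ·
  (2,6): δ = 16.62°  ✓
  (3,4): δ = 134.69°  ·
  (3,5): δ = 97.62°  ·
  (3,6): δ = 54.30°  ·
  (4,5): δ = 142.93°  ·
  (4,6): δ = 99.61°  ·
  (5,6): δ = 136.68°  ·
antipodal pairs: 4

count = 4; pairs: (0,4), (1,5), (1,6), (2,6)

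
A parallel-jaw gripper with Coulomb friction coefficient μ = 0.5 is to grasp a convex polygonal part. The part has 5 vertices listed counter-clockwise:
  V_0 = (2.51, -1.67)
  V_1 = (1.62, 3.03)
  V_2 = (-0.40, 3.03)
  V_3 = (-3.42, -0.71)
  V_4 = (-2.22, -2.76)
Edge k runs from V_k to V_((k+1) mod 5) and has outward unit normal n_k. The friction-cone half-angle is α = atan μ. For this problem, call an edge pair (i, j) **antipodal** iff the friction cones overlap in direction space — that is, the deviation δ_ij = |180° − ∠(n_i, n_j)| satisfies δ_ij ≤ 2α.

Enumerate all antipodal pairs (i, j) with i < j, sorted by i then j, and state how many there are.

count = 4; pairs: (0,2), (0,3), (1,4), (2,4)

α = atan 0.5 = 26.57°;  2α = 53.13°
n_0 = (+0.9825, +0.1861)
n_1 = (+0.0000, +1.0000)
n_2 = (-0.7780, +0.6282)
n_3 = (-0.8630, -0.5052)
n_4 = (+0.2246, -0.9745)
  (0,1): δ = 100.72°  ·
  (0,2): δ = 49.64°  ✓
  (0,3): δ = 19.62°  ✓
  (0,4): δ = 92.25°  ·
  (1,2): δ = 128.92°  ·
  (1,3): δ = 59.66°  ·
  (1,4): δ = 12.98°  ✓
  (2,3): δ = 110.74°  ·
  (2,4): δ = 38.10°  ✓
  (3,4): δ = 107.37°  ·
antipodal pairs: 4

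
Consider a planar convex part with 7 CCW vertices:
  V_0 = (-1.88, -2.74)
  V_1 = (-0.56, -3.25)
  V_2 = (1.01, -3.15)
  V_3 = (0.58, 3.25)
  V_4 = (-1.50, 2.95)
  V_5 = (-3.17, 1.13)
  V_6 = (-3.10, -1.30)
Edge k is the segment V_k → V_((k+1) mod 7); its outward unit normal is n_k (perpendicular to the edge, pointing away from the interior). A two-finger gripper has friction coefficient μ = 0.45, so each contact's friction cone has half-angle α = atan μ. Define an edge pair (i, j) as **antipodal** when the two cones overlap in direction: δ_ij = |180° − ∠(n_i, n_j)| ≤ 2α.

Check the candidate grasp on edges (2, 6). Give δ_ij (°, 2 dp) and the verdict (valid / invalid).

δ = 36.43°, valid

α = atan 0.45 = 24.23°;  2α = 48.46°
edge 2: e_2 = (-0.43, +6.40);  n_2 = (+0.9978, +0.0670)
edge 6: e_6 = (+1.22, -1.44);  n_6 = (-0.7630, -0.6464)
∠(n_2, n_6) = 143.57°
δ = |180° − 143.57°| = 36.43°
36.43° ≤ 2α = 48.46°  →  valid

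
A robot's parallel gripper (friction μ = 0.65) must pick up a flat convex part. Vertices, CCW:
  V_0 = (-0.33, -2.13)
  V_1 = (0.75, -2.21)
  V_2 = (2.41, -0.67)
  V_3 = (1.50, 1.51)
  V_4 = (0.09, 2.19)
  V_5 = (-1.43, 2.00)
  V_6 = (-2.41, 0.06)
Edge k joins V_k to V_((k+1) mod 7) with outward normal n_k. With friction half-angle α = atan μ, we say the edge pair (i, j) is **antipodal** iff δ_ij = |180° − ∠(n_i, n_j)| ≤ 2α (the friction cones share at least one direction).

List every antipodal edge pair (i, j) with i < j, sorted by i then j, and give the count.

count = 9; pairs: (0,2), (0,3), (0,4), (1,4), (1,5), (2,5), (2,6), (3,6), (4,6)

α = atan 0.65 = 33.02°;  2α = 66.05°
n_0 = (-0.0739, -0.9973)
n_1 = (+0.6801, -0.7331)
n_2 = (+0.9228, +0.3852)
n_3 = (+0.4344, +0.9007)
n_4 = (-0.1240, +0.9923)
n_5 = (-0.8926, +0.4509)
n_6 = (-0.7251, -0.6887)
  (0,1): δ = 132.91°  ·
  (0,2): δ = 63.11°  ✓
  (0,3): δ = 21.51°  ✓
  (0,4): δ = 11.36°  ✓
  (0,5): δ = 67.44°  ·
  (0,6): δ = 137.76°  ·
  (1,2): δ = 110.20°  ·
  (1,3): δ = 68.60°  ·
  (1,4): δ = 35.73°  ✓
  (1,5): δ = 20.35°  ✓
  (1,6): δ = 90.67°  ·
  (2,3): δ = 138.40°  ·
  (2,4): δ = 105.53°  ·
  (2,5): δ = 49.46°  ✓
  (2,6): δ = 20.87°  ✓
  (3,4): δ = 147.13°  ·
  (3,5): δ = 91.05°  ·
  (3,6): δ = 20.73°  ✓
  (4,5): δ = 123.93°  ·
  (4,6): δ = 53.60°  ✓
  (5,6): δ = 109.67°  ·
antipodal pairs: 9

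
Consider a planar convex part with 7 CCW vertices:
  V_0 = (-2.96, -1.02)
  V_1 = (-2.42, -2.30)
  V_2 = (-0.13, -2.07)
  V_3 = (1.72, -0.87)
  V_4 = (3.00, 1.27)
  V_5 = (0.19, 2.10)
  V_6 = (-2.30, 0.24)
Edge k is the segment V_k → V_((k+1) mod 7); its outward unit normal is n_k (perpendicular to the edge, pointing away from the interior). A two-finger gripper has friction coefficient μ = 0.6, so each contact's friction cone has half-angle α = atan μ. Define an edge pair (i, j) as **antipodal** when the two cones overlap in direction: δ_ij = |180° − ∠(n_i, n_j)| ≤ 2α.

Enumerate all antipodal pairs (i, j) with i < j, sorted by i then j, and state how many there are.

count = 10; pairs: (0,3), (0,4), (1,4), (1,5), (1,6), (2,4), (2,5), (2,6), (3,5), (3,6)

α = atan 0.6 = 30.96°;  2α = 61.93°
n_0 = (-0.9214, -0.3887)
n_1 = (+0.0999, -0.9950)
n_2 = (+0.5442, -0.8390)
n_3 = (+0.8582, -0.5133)
n_4 = (+0.2833, +0.9590)
n_5 = (-0.5985, +0.8012)
n_6 = (-0.8858, +0.4640)
  (0,1): δ = 107.14°  ·
  (0,2): δ = 79.90°  ·
  (0,3): δ = 53.76°  ✓
  (0,4): δ = 50.67°  ✓
  (0,5): δ = 103.89°  ·
  (0,6): δ = 129.48°  ·
  (1,2): δ = 152.77°  ·
  (1,3): δ = 126.62°  ·
  (1,4): δ = 22.19°  ✓
  (1,5): δ = 31.02°  ✓
  (1,6): δ = 56.62°  ✓
  (2,3): δ = 153.85°  ·
  (2,4): δ = 49.43°  ✓
  (2,5): δ = 3.79°  ✓
  (2,6): δ = 29.38°  ✓
  (3,4): δ = 75.57°  ·
  (3,5): δ = 22.36°  ✓
  (3,6): δ = 3.24°  ✓
  (4,5): δ = 126.78°  ·
  (4,6): δ = 101.19°  ·
  (5,6): δ = 154.41°  ·
antipodal pairs: 10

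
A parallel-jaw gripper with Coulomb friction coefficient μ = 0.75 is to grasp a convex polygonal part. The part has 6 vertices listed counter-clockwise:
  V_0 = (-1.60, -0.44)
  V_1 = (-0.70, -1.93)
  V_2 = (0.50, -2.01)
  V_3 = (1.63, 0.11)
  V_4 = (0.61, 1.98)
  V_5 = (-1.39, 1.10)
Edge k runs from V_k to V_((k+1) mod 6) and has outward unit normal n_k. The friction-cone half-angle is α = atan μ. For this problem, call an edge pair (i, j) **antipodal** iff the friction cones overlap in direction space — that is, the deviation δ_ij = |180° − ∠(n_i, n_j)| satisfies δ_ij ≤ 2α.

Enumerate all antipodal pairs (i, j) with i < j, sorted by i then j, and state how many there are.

count = 7; pairs: (0,2), (0,3), (1,3), (1,4), (2,4), (2,5), (3,5)

α = atan 0.75 = 36.87°;  2α = 73.74°
n_0 = (-0.8560, -0.5170)
n_1 = (-0.0665, -0.9978)
n_2 = (+0.8825, -0.4704)
n_3 = (+0.8779, +0.4789)
n_4 = (-0.4027, +0.9153)
n_5 = (-0.9908, +0.1351)
  (0,1): δ = 124.95°  ·
  (0,2): δ = 59.19°  ✓
  (0,3): δ = 2.52°  ✓
  (0,4): δ = 82.62°  ·
  (0,5): δ = 141.10°  ·
  (1,2): δ = 114.24°  ·
  (1,3): δ = 57.58°  ✓
  (1,4): δ = 27.56°  ✓
  (1,5): δ = 86.05°  ·
  (2,3): δ = 123.33°  ·
  (2,4): δ = 38.19°  ✓
  (2,5): δ = 20.29°  ✓
  (3,4): δ = 94.86°  ·
  (3,5): δ = 36.38°  ✓
  (4,5): δ = 121.51°  ·
antipodal pairs: 7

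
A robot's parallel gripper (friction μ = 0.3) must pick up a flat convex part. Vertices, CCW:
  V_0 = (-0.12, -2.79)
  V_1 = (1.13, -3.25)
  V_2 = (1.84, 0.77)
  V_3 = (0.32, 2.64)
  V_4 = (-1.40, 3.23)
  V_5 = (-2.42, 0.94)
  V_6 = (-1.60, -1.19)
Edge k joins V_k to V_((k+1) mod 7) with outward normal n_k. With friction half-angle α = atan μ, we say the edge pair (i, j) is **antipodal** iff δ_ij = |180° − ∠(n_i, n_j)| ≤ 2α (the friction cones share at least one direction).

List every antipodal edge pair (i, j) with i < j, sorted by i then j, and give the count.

count = 7; pairs: (0,2), (0,3), (1,4), (1,5), (2,5), (2,6), (3,6)

α = atan 0.3 = 16.70°;  2α = 33.40°
n_0 = (-0.3454, -0.9385)
n_1 = (+0.9848, -0.1739)
n_2 = (+0.7760, +0.6307)
n_3 = (+0.3245, +0.9459)
n_4 = (-0.9135, +0.4069)
n_5 = (-0.9332, -0.3593)
n_6 = (-0.7341, -0.6790)
  (0,1): δ = 79.81°  ·
  (0,2): δ = 30.69°  ✓
  (0,3): δ = 1.27°  ✓
  (0,4): δ = 86.19°  ·
  (0,5): δ = 131.26°  ·
  (0,6): δ = 152.97°  ·
  (1,2): δ = 130.88°  ·
  (1,3): δ = 98.92°  ·
  (1,4): δ = 13.99°  ✓
  (1,5): δ = 31.07°  ✓
  (1,6): δ = 52.78°  ·
  (2,3): δ = 148.04°  ·
  (2,4): δ = 63.11°  ·
  (2,5): δ = 18.05°  ✓
  (2,6): δ = 3.66°  ✓
  (3,4): δ = 95.08°  ·
  (3,5): δ = 50.01°  ·
  (3,6): δ = 28.30°  ✓
  (4,5): δ = 134.94°  ·
  (4,6): δ = 113.22°  ·
  (5,6): δ = 158.29°  ·
antipodal pairs: 7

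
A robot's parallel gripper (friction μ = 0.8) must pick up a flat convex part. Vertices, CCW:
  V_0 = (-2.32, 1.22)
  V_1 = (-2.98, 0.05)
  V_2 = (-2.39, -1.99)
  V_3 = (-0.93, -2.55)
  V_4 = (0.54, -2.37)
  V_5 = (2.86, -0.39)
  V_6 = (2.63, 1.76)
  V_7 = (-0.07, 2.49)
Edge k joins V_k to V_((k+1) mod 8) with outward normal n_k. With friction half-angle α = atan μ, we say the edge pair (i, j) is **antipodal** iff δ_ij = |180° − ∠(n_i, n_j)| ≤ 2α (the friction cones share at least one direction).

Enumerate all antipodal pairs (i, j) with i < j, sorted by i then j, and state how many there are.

α = atan 0.8 = 38.66°;  2α = 77.32°
n_0 = (-0.8710, +0.4913)
n_1 = (-0.9606, -0.2778)
n_2 = (-0.3581, -0.9337)
n_3 = (+0.1215, -0.9926)
n_4 = (+0.6492, -0.7606)
n_5 = (+0.9943, +0.1064)
n_6 = (+0.2610, +0.9653)
n_7 = (-0.4915, +0.8709)
  (0,1): δ = 134.44°  ·
  (0,2): δ = 81.56°  ·
  (0,3): δ = 53.59°  ✓
  (0,4): δ = 20.09°  ✓
  (0,5): δ = 35.53°  ✓
  (0,6): δ = 104.30°  ·
  (0,7): δ = 148.87°  ·
  (1,2): δ = 127.12°  ·
  (1,3): δ = 99.15°  ·
  (1,4): δ = 65.65°  ✓
  (1,5): δ = 10.02°  ✓
  (1,6): δ = 58.74°  ✓
  (1,7): δ = 103.31°  ·
  (2,3): δ = 152.03°  ·
  (2,4): δ = 118.54°  ·
  (2,5): δ = 62.91°  ✓
  (2,6): δ = 5.86°  ✓
  (2,7): δ = 50.43°  ✓
  (3,4): δ = 146.50°  ·
  (3,5): δ = 90.87°  ·
  (3,6): δ = 22.11°  ✓
  (3,7): δ = 22.46°  ✓
  (4,5): δ = 124.37°  ·
  (4,6): δ = 55.61°  ✓
  (4,7): δ = 11.04°  ✓
  (5,6): δ = 111.24°  ·
  (5,7): δ = 66.66°  ✓
  (6,7): δ = 135.43°  ·
antipodal pairs: 14

count = 14; pairs: (0,3), (0,4), (0,5), (1,4), (1,5), (1,6), (2,5), (2,6), (2,7), (3,6), (3,7), (4,6), (4,7), (5,7)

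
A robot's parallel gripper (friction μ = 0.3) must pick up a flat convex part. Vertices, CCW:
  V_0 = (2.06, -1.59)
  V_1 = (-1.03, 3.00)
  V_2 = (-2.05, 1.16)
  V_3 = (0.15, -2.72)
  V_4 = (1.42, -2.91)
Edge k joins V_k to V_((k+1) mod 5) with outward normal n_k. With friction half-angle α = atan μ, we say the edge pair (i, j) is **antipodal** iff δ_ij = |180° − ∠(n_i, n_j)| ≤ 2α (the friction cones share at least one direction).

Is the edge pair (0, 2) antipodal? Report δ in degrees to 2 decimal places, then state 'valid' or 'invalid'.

δ = 4.39°, valid

α = atan 0.3 = 16.70°;  2α = 33.40°
edge 0: e_0 = (-3.09, +4.59);  n_0 = (+0.8295, +0.5584)
edge 2: e_2 = (+2.20, -3.88);  n_2 = (-0.8699, -0.4932)
∠(n_0, n_2) = 175.61°
δ = |180° − 175.61°| = 4.39°
4.39° ≤ 2α = 33.40°  →  valid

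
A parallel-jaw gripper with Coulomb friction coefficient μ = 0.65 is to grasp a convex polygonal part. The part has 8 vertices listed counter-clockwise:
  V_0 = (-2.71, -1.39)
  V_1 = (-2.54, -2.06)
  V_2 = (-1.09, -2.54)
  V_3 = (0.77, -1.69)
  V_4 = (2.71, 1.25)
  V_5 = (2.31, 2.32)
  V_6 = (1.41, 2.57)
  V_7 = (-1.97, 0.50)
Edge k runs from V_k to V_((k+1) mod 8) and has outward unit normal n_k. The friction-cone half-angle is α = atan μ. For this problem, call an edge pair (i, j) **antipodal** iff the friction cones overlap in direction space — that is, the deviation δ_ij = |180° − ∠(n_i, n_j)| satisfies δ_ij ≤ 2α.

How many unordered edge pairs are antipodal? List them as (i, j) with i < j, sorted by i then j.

count = 12; pairs: (0,3), (0,4), (0,5), (1,4), (1,5), (1,6), (2,5), (2,6), (2,7), (3,6), (3,7), (4,7)

α = atan 0.65 = 33.02°;  2α = 66.05°
n_0 = (-0.9693, -0.2459)
n_1 = (-0.3143, -0.9493)
n_2 = (+0.4156, -0.9095)
n_3 = (+0.8347, -0.5508)
n_4 = (+0.9367, +0.3502)
n_5 = (+0.2676, +0.9635)
n_6 = (-0.5223, +0.8528)
n_7 = (-0.9312, +0.3646)
  (0,1): δ = 122.55°  ·
  (0,2): δ = 79.68°  ·
  (0,3): δ = 47.66°  ✓
  (0,4): δ = 6.26°  ✓
  (0,5): δ = 60.24°  ✓
  (0,6): δ = 107.25°  ·
  (0,7): δ = 144.38°  ·
  (1,2): δ = 137.12°  ·
  (1,3): δ = 105.10°  ·
  (1,4): δ = 51.19°  ✓
  (1,5): δ = 2.79°  ✓
  (1,6): δ = 49.80°  ✓
  (1,7): δ = 86.93°  ·
  (2,3): δ = 147.98°  ·
  (2,4): δ = 94.06°  ·
  (2,5): δ = 40.08°  ✓
  (2,6): δ = 6.92°  ✓
  (2,7): δ = 44.06°  ✓
  (3,4): δ = 126.08°  ·
  (3,5): δ = 72.10°  ·
  (3,6): δ = 25.10°  ✓
  (3,7): δ = 12.04°  ✓
  (4,5): δ = 126.02°  ·
  (4,6): δ = 79.01°  ·
  (4,7): δ = 41.88°  ✓
  (5,6): δ = 132.99°  ·
  (5,7): δ = 95.86°  ·
  (6,7): δ = 142.87°  ·
antipodal pairs: 12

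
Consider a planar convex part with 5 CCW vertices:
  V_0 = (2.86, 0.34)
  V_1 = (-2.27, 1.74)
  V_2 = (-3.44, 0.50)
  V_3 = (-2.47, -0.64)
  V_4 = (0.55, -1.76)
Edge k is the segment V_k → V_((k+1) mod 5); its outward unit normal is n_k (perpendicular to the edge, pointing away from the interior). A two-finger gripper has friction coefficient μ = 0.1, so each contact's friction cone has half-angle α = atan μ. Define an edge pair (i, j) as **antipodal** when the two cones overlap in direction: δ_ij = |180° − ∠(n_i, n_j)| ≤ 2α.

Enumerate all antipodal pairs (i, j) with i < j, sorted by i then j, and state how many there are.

α = atan 0.1 = 5.71°;  2α = 11.42°
n_0 = (+0.2633, +0.9647)
n_1 = (-0.7273, +0.6863)
n_2 = (-0.7616, -0.6480)
n_3 = (-0.3477, -0.9376)
n_4 = (+0.6727, -0.7399)
  (0,1): δ = 118.07°  ·
  (0,2): δ = 34.34°  ·
  (0,3): δ = 5.08°  ✓
  (0,4): δ = 57.54°  ·
  (1,2): δ = 96.27°  ·
  (1,3): δ = 67.01°  ·
  (1,4): δ = 4.39°  ✓
  (2,3): δ = 150.74°  ·
  (2,4): δ = 88.12°  ·
  (3,4): δ = 117.38°  ·
antipodal pairs: 2

count = 2; pairs: (0,3), (1,4)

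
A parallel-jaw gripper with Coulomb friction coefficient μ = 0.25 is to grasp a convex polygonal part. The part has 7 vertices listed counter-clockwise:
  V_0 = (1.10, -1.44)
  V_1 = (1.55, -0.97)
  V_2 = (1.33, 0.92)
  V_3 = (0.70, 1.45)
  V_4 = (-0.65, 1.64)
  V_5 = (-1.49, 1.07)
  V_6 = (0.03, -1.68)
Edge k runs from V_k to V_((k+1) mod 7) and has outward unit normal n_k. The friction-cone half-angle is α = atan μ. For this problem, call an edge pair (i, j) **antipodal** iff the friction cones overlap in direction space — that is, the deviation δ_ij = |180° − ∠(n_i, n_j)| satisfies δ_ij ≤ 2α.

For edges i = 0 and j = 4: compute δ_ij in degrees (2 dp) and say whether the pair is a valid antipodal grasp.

δ = 12.09°, valid

α = atan 0.25 = 14.04°;  2α = 28.07°
edge 0: e_0 = (+0.45, +0.47);  n_0 = (+0.7223, -0.6916)
edge 4: e_4 = (-0.84, -0.57);  n_4 = (-0.5615, +0.8275)
∠(n_0, n_4) = 167.91°
δ = |180° − 167.91°| = 12.09°
12.09° ≤ 2α = 28.07°  →  valid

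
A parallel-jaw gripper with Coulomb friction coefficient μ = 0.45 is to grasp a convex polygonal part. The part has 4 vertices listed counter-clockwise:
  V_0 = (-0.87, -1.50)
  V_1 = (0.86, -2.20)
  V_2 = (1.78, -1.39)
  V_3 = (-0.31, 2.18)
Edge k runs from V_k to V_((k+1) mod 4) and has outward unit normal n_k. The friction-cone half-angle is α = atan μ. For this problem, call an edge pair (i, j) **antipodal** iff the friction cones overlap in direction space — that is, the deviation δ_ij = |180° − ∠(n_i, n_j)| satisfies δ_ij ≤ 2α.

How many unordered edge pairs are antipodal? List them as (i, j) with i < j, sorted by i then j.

α = atan 0.45 = 24.23°;  2α = 48.46°
n_0 = (-0.3751, -0.9270)
n_1 = (+0.6608, -0.7506)
n_2 = (+0.8630, +0.5052)
n_3 = (-0.9886, +0.1504)
  (0,1): δ = 116.61°  ·
  (0,2): δ = 37.62°  ✓
  (0,3): δ = 103.38°  ·
  (1,2): δ = 101.02°  ·
  (1,3): δ = 39.99°  ✓
  (2,3): δ = 39.00°  ✓
antipodal pairs: 3

count = 3; pairs: (0,2), (1,3), (2,3)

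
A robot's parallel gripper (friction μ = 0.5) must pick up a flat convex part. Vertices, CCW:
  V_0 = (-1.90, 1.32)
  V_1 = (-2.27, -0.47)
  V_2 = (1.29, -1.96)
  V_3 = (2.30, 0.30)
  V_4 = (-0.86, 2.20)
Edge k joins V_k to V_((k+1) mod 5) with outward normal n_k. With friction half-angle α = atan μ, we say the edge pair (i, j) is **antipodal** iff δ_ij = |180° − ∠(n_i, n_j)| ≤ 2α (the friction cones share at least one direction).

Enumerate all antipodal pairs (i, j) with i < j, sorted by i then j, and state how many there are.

α = atan 0.5 = 26.57°;  2α = 53.13°
n_0 = (-0.9793, +0.2024)
n_1 = (-0.3861, -0.9225)
n_2 = (+0.9130, -0.4080)
n_3 = (+0.5153, +0.8570)
n_4 = (-0.6459, +0.7634)
  (0,1): δ = 101.03°  ·
  (0,2): δ = 12.40°  ✓
  (0,3): δ = 70.66°  ·
  (0,4): δ = 141.92°  ·
  (1,2): δ = 91.37°  ·
  (1,3): δ = 8.31°  ✓
  (1,4): δ = 62.95°  ·
  (2,3): δ = 96.94°  ·
  (2,4): δ = 25.68°  ✓
  (3,4): δ = 108.75°  ·
antipodal pairs: 3

count = 3; pairs: (0,2), (1,3), (2,4)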